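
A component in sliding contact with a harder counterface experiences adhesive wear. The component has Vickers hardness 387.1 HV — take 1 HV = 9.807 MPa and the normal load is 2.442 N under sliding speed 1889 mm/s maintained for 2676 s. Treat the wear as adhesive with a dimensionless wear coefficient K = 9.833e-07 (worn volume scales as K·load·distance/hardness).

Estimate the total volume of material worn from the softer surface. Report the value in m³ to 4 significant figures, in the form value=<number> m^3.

Intermediates appear rounded. The algebra maintains full precision — rounded once at the end to 4 significant digits.
Convert: Sliding speed v = 1889 mm/s = 1.889 m/s. Sliding distance L = v·t = 1.889 m/s × 2676 s = 5055 m.
Convert: Hardness H = 387.1 HV × 9.807 MPa/HV = 3796 MPa = 3.796e+09 Pa.
SI base units throughout: W = 2.442 N, H = 3.796e+09 Pa, K = 9.833e-07.
Volume removed: V = K·W·L/H = 9.833e-07 · 2.442 · 5055 / 3.796e+09 = 3.197e-12 m³.

value=3.197e-12 m^3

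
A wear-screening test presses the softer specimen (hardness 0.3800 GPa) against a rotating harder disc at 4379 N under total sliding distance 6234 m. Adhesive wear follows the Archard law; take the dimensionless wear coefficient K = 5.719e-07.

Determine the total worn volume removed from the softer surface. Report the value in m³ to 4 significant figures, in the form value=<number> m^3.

Intermediates are printed rounded. All arithmetic maintains full float precision. Rounded just once to four significant digits.
Convert: Hardness H = 0.3800 GPa = 3.800e+08 Pa.
In SI base units, W = 4379 N, H = 3.800e+08 Pa, K = 5.719e-07.
By Archard's law, V = K·W·L/H = 5.719e-07 · 4379 · 6234 / 3.800e+08 = 4.108e-08 m³.

value=4.108e-08 m^3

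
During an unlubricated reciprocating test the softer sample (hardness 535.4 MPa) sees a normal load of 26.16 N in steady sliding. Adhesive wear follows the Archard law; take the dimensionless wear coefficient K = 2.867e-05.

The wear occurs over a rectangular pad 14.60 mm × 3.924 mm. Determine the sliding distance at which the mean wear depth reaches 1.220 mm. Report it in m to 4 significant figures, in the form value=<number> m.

The algebra holds full float precision, and quoted intermediates are rounded — one last rounding to 4 significant digits.
Convert: Hardness H = 535.4 MPa = 5.354e+08 Pa.
Convert: Pad sides 14.60 mm × 3.924 mm = 0.01460 m × 0.003924 m. Contact area A = 0.01460 m × 0.003924 m = 5.729e-05 m².
Convert: Depth limit h_lim = 1.220 mm = 0.001220 m.
In SI base units, W = 26.16 N, H = 5.354e+08 Pa, K = 2.867e-05.
At the depth limit, V_lim = h_lim·A = 0.001220 · 5.729e-05 = 6.989e-08 m³.
Sliding life L = V_lim·H/(K·W) = 6.989e-08 · 5.354e+08 / (2.867e-05 · 26.16) = 4.989e+04 m.

value=4.989e+04 m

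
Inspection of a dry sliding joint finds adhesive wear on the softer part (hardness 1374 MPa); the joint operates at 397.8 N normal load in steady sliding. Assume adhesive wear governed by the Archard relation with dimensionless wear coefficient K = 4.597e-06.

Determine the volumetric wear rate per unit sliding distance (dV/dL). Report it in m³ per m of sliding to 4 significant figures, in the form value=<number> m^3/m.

value=1.331e-12 m^3/m

Intermediates are printed rounded, and all arithmetic maintains full precision, and one final rounding: four significant digits.
Convert: Hardness H = 1374 MPa = 1.374e+09 Pa.
Working in SI base units: W = 397.8 N, H = 1.374e+09 Pa, K = 4.597e-06.
The wear rate dV/dL = K·W/H (independent of L): 4.597e-06 · 397.8 / 1.374e+09 = 1.331e-12 m³/m.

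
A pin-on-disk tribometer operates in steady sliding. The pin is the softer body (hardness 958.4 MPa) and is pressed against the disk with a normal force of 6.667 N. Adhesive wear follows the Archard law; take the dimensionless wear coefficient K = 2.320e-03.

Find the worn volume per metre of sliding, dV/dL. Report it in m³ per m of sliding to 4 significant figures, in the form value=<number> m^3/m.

All working math keeps full precision; intermediates are displayed rounded — a lone final rounding to 4 significant digits.
Convert: Hardness H = 958.4 MPa = 9.584e+08 Pa.
In SI base units, W = 6.667 N, H = 9.584e+08 Pa, K = 2.320e-03.
Sliding wear rate dV/dL = K·W/H: 2.320e-03 · 6.667 / 9.584e+08 = 1.614e-11 m³/m.

value=1.614e-11 m^3/m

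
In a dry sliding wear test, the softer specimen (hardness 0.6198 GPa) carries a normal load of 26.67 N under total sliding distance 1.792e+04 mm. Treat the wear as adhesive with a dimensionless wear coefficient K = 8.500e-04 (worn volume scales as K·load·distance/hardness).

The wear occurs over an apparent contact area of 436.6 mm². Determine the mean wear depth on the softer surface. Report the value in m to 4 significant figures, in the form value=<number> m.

value=1.501e-06 m

The intermediates are shown rounded; the computation maintains full float precision — one final rounding: 4 significant figures.
Convert: Total distance L = 1.792e+04 mm = 17.92 m.
Convert: Hardness H = 0.6198 GPa = 6.198e+08 Pa.
Convert: Contact area A = 436.6 mm² = 4.366e-04 m².
Restated in SI base units: W = 26.67 N, H = 6.198e+08 Pa, K = 8.500e-04.
Archard relation: V = K·W·L/H = 8.500e-04 · 26.67 · 17.92 / 6.198e+08 = 6.554e-10 m³.
Average depth h = V/A = 6.554e-10 / 4.366e-04 = 1.501e-06 m.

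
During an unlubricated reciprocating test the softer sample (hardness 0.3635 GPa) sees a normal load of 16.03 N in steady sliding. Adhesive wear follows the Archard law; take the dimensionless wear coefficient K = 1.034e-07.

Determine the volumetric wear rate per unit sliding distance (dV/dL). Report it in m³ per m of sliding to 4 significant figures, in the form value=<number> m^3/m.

Intermediates are shown rounded; every step carries full float precision — one last rounding, at 4 significant digits.
Convert: Hardness H = 0.3635 GPa = 3.635e+08 Pa.
Collected in SI base units: W = 16.03 N, H = 3.635e+08 Pa, K = 1.034e-07.
The wear rate dV/dL = K·W/H, per unit distance: 1.034e-07 · 16.03 / 3.635e+08 = 4.560e-15 m³/m.

value=4.560e-15 m^3/m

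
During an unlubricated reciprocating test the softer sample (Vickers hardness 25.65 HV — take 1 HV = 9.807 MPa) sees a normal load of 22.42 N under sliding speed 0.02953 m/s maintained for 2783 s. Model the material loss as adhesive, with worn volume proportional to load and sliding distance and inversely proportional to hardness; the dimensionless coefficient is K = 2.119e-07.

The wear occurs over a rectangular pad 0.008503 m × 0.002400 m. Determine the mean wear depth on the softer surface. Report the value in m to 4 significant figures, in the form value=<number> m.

value=7.606e-08 m

The algebra carries exact precision — displayed values are rounded — one final rounding, at four significant digits.
Convert: Total distance L = v·t = 0.02953 m/s × 2783 s = 82.18 m.
Convert: Hardness H = 25.65 HV × 9.807 MPa/HV = 251.5 MPa = 2.515e+08 Pa.
Convert: Contact area A = 0.008503 m × 0.002400 m = 2.041e-05 m².
Collected in SI base units: W = 22.42 N, H = 2.515e+08 Pa, K = 2.119e-07.
Volume removed: V = K·W·L/H = 2.119e-07 · 22.42 · 82.18 / 2.515e+08 = 1.552e-12 m³.
Depth h = V/A = 1.552e-12 / 2.041e-05 = 7.606e-08 m.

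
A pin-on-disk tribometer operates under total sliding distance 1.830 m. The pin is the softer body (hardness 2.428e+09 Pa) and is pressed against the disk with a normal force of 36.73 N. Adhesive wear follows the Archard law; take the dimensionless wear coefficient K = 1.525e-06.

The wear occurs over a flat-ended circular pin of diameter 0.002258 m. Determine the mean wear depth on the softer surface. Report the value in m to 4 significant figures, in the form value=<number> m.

All working math keeps full float precision, and intermediate values are displayed rounded — one last rounding, at 4 significant figures.
Contact area A = π·d²/4 = π·(0.002258 m)²/4 = 4.004e-06 m².
SI base units throughout: W = 36.73 N, H = 2.428e+09 Pa, K = 1.525e-06.
Archard volume V = K·W·L/H = 1.525e-06 · 36.73 · 1.830 / 2.428e+09 = 4.222e-14 m³.
Mean depth h = V/A = 4.222e-14 / 4.004e-06 = 1.054e-08 m.

value=1.054e-08 m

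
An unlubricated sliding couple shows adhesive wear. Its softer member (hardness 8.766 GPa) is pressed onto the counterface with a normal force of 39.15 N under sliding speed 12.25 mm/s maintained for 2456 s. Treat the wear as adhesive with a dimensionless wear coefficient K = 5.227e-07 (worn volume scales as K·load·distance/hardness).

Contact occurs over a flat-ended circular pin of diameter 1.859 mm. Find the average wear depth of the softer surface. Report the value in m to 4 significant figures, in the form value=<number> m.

value=2.588e-08 m

All arithmetic runs at exact precision, and displayed values are rounded — rounded once at the end to 4 significant figures.
Convert: Sliding speed v = 12.25 mm/s = 0.01225 m/s. Path length L = v·t = 0.01225 m/s × 2456 s = 30.09 m.
Convert: Hardness H = 8.766 GPa = 8.766e+09 Pa.
Convert: Pin diameter d = 1.859 mm = 0.001859 m. Contact area A = π·d²/4 = π·(0.001859 m)²/4 = 2.714e-06 m².
As SI base values: W = 39.15 N, H = 8.766e+09 Pa, K = 5.227e-07.
Wear volume V = K·W·L/H = 5.227e-07 · 39.15 · 30.09 / 8.766e+09 = 7.023e-14 m³.
Depth of wear h = V/A = 7.023e-14 / 2.714e-06 = 2.588e-08 m.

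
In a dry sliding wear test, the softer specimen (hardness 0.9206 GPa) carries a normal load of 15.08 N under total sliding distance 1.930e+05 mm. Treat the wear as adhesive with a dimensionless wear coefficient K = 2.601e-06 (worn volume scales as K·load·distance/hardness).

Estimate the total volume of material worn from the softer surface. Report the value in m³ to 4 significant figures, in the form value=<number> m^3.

All arithmetic keeps full float precision; printed values are rounded — one final rounding: 4 significant digits.
Convert: Distance covered L = 1.930e+05 mm = 193.0 m.
Convert: Hardness H = 0.9206 GPa = 9.206e+08 Pa.
Restated in SI base units: W = 15.08 N, H = 9.206e+08 Pa, K = 2.601e-06.
Archard relation: V = K·W·L/H = 2.601e-06 · 15.08 · 193.0 / 9.206e+08 = 8.223e-12 m³.

value=8.223e-12 m^3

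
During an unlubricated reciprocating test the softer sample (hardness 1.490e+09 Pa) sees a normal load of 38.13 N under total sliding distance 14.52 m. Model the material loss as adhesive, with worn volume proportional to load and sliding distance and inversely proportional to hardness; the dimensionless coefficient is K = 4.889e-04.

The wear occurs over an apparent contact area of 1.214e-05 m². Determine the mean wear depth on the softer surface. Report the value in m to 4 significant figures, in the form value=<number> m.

The computation holds exact precision, and shown intermediates are rounded. Rounded just once: 4 significant digits.
Collected in SI base units: W = 38.13 N, H = 1.490e+09 Pa, K = 4.889e-04.
The Archard volume V = K·W·L/H = 4.889e-04 · 38.13 · 14.52 / 1.490e+09 = 1.817e-10 m³.
Mean wear depth h = V/A = 1.817e-10 / 1.214e-05 = 1.496e-05 m.

value=1.496e-05 m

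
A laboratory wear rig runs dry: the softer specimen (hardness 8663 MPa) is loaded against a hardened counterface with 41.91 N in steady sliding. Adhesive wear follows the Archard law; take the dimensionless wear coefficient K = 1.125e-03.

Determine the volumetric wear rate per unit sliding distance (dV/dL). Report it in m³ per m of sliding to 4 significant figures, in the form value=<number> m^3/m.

value=5.443e-12 m^3/m

Every step maintains full float precision, and intermediates are printed rounded — one last rounding, at four significant figures.
Hardness H = 8663 MPa = 8.663e+09 Pa.
In SI base units: W = 41.91 N, H = 8.663e+09 Pa, K = 1.125e-03.
Volumetric rate dV/dL = K·W/H, so: 1.125e-03 · 41.91 / 8.663e+09 = 5.443e-12 m³/m.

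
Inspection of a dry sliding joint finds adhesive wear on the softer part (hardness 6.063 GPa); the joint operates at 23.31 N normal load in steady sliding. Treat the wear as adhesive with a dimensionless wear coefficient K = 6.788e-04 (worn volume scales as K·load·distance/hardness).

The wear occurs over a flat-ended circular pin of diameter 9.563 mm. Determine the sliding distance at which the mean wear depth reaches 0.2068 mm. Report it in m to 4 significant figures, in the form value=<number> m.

value=5692 m

The intermediates appear rounded, and all working math maintains exact precision; rounded once at the end, at four significant figures.
Hardness H = 6.063 GPa = 6.063e+09 Pa.
Pin diameter d = 9.563 mm = 0.009563 m. Contact area A = π·d²/4 = π·(0.009563 m)²/4 = 7.183e-05 m².
Depth limit h_lim = 0.2068 mm = 2.068e-04 m.
Restated in SI base units: W = 23.31 N, H = 6.063e+09 Pa, K = 6.788e-04.
Limit volume V_lim = h_lim·A = 2.068e-04 · 7.183e-05 = 1.485e-08 m³.
Inverting, life L = V_lim·H/(K·W) = 1.485e-08 · 6.063e+09 / (6.788e-04 · 23.31) = 5692 m.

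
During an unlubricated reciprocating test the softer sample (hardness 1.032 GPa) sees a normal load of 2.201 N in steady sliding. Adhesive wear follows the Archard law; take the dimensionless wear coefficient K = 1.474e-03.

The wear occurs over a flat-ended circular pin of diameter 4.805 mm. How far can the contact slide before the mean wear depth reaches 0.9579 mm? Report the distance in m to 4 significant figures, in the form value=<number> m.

value=5525 m

Each operation runs at exact precision. Displayed values are rounded — rounded just once, at four significant digits.
Convert: Hardness H = 1.032 GPa = 1.032e+09 Pa.
Convert: Pin diameter d = 4.805 mm = 0.004805 m. Contact area A = π·d²/4 = π·(0.004805 m)²/4 = 1.813e-05 m².
Convert: Depth limit h_lim = 0.9579 mm = 9.579e-04 m.
Working in SI base units: W = 2.201 N, H = 1.032e+09 Pa, K = 1.474e-03.
Permissible volume V_lim = h_lim·A = 9.579e-04 · 1.813e-05 = 1.737e-08 m³.
So the life L = V_lim·H/(K·W) = 1.737e-08 · 1.032e+09 / (1.474e-03 · 2.201) = 5525 m.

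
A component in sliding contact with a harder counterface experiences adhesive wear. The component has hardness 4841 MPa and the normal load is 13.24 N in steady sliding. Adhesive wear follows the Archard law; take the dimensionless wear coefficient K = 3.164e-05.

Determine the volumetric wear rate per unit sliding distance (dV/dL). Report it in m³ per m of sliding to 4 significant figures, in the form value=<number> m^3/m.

value=8.653e-14 m^3/m

The computation maintains full float precision; the intermediates appear rounded — one final rounding, at four significant digits.
Convert: Hardness H = 4841 MPa = 4.841e+09 Pa.
Working in SI base units: W = 13.24 N, H = 4.841e+09 Pa, K = 3.164e-05.
Rate of wear dV/dL = K·W/H, so: 3.164e-05 · 13.24 / 4.841e+09 = 8.653e-14 m³/m.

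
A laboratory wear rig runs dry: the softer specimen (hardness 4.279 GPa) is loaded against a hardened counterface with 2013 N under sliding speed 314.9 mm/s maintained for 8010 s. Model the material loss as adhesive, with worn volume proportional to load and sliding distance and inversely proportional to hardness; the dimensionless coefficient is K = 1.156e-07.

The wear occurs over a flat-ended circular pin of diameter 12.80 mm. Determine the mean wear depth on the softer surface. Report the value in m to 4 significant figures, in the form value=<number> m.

value=1.066e-06 m

All working math runs at full float precision. The intermediates are displayed rounded — rounded just once, at four significant figures.
Convert: Sliding speed v = 314.9 mm/s = 0.3149 m/s. Distance covered L = v·t = 0.3149 m/s × 8010 s = 2522 m.
Convert: Hardness H = 4.279 GPa = 4.279e+09 Pa.
Convert: Pin diameter d = 12.80 mm = 0.01280 m. Contact area A = π·d²/4 = π·(0.01280 m)²/4 = 1.287e-04 m².
In SI base units, W = 2013 N, H = 4.279e+09 Pa, K = 1.156e-07.
The Archard volume V = K·W·L/H = 1.156e-07 · 2013 · 2522 / 4.279e+09 = 1.372e-10 m³.
Mean depth h = V/A = 1.372e-10 / 1.287e-04 = 1.066e-06 m.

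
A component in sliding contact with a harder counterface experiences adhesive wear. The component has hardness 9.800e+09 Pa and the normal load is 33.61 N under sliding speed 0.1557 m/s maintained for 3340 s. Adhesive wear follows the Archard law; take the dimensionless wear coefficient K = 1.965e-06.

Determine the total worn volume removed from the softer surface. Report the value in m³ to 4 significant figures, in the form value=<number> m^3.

Intermediates are shown rounded, and the algebra keeps exact precision, and one last rounding: four significant digits.
Convert: Distance L = v·t = 0.1557 m/s × 3340 s = 520.0 m.
As SI base values: W = 33.61 N, H = 9.800e+09 Pa, K = 1.965e-06.
Archard relation: V = K·W·L/H = 1.965e-06 · 33.61 · 520.0 / 9.800e+09 = 3.505e-12 m³.

value=3.505e-12 m^3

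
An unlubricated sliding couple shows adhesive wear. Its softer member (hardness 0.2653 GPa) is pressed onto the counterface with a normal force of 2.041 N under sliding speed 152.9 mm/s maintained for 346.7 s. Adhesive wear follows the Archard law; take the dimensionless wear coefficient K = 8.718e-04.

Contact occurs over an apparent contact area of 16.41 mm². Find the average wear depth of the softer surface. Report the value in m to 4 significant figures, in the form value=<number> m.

Each operation holds full precision, and printed values are rounded. Rounded just once to 4 significant figures.
Sliding speed v = 152.9 mm/s = 0.1529 m/s. The distance L = v·t = 0.1529 m/s × 346.7 s = 53.01 m.
Hardness H = 0.2653 GPa = 2.653e+08 Pa.
Contact area A = 16.41 mm² = 1.641e-05 m².
As SI base values: W = 2.041 N, H = 2.653e+08 Pa, K = 8.718e-04.
Archard relation: V = K·W·L/H = 8.718e-04 · 2.041 · 53.01 / 2.653e+08 = 3.555e-10 m³.
Mean wear depth h = V/A = 3.555e-10 / 1.641e-05 = 2.167e-05 m.

value=2.167e-05 m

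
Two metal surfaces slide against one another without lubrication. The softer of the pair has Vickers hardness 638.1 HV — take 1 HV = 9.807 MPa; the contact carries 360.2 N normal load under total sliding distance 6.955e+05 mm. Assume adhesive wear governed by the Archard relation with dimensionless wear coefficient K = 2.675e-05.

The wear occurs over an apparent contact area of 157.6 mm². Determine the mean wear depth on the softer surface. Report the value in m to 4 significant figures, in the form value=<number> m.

Intermediates appear rounded; all arithmetic carries exact precision — rounded just once: four significant digits.
Sliding distance L = 6.955e+05 mm = 695.5 m.
Hardness H = 638.1 HV × 9.807 MPa/HV = 6258 MPa = 6.258e+09 Pa.
Contact area A = 157.6 mm² = 1.576e-04 m².
Restated in SI base units: W = 360.2 N, H = 6.258e+09 Pa, K = 2.675e-05.
Wear volume V = K·W·L/H = 2.675e-05 · 360.2 · 695.5 / 6.258e+09 = 1.071e-09 m³.
Mean depth h = V/A = 1.071e-09 / 1.576e-04 = 6.795e-06 m.

value=6.795e-06 m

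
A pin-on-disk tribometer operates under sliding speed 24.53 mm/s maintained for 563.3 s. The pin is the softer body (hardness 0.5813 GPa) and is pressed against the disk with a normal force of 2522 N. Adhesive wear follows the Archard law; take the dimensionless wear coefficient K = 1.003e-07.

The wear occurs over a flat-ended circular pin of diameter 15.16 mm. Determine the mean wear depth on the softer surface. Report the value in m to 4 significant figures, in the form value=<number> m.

All working math runs at full precision; intermediates are shown rounded, and one final rounding to four significant digits.
Convert: Sliding speed v = 24.53 mm/s = 0.02453 m/s. Path length L = v·t = 0.02453 m/s × 563.3 s = 13.82 m.
Convert: Hardness H = 0.5813 GPa = 5.813e+08 Pa.
Convert: Pin diameter d = 15.16 mm = 0.01516 m. Contact area A = π·d²/4 = π·(0.01516 m)²/4 = 1.805e-04 m².
Collected in SI base units: W = 2522 N, H = 5.813e+08 Pa, K = 1.003e-07.
Archard volume V = K·W·L/H = 1.003e-07 · 2522 · 13.82 / 5.813e+08 = 6.013e-12 m³.
Wear depth h = V/A = 6.013e-12 / 1.805e-04 = 3.331e-08 m.

value=3.331e-08 m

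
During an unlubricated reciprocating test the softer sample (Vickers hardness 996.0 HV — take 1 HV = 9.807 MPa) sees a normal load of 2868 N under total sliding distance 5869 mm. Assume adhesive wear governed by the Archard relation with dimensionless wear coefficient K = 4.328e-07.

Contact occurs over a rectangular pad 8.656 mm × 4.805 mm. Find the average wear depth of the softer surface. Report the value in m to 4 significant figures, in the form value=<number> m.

The computation carries full float precision. Printed values are rounded. Rounded once at the end, at 4 significant digits.
Convert: Distance covered L = 5869 mm = 5.869 m.
Convert: Hardness H = 996.0 HV × 9.807 MPa/HV = 9768 MPa = 9.768e+09 Pa.
Convert: Pad sides 8.656 mm × 4.805 mm = 0.008656 m × 0.004805 m. Contact area A = 0.008656 m × 0.004805 m = 4.159e-05 m².
Working in SI base units: W = 2868 N, H = 9.768e+09 Pa, K = 4.328e-07.
Volume removed: V = K·W·L/H = 4.328e-07 · 2868 · 5.869 / 9.768e+09 = 7.458e-13 m³.
Depth of wear h = V/A = 7.458e-13 / 4.159e-05 = 1.793e-08 m.

value=1.793e-08 m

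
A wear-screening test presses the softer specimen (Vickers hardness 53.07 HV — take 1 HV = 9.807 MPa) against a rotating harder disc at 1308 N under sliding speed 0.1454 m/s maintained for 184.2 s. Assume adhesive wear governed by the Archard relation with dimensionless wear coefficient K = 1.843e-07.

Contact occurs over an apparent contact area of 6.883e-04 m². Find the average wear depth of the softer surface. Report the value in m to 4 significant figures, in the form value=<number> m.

Intermediates appear rounded; each operation keeps full precision — one final rounding to 4 significant digits.
Distance L = v·t = 0.1454 m/s × 184.2 s = 26.78 m.
Hardness H = 53.07 HV × 9.807 MPa/HV = 520.5 MPa = 5.205e+08 Pa.
In SI base units, W = 1308 N, H = 5.205e+08 Pa, K = 1.843e-07.
Worn volume V = K·W·L/H = 1.843e-07 · 1308 · 26.78 / 5.205e+08 = 1.241e-11 m³.
Average depth h = V/A = 1.241e-11 / 6.883e-04 = 1.802e-08 m.

value=1.802e-08 m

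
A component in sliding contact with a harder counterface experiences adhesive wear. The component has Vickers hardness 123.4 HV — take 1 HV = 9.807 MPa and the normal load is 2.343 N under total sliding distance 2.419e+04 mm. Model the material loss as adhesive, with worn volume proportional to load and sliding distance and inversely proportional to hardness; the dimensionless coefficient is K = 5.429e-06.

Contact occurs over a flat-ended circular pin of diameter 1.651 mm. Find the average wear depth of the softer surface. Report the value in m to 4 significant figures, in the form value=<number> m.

All arithmetic holds full precision; intermediates are printed rounded. Rounded just once: 4 significant digits.
Convert: Distance covered L = 2.419e+04 mm = 24.19 m.
Convert: Hardness H = 123.4 HV × 9.807 MPa/HV = 1210 MPa = 1.210e+09 Pa.
Convert: Pin diameter d = 1.651 mm = 0.001651 m. Contact area A = π·d²/4 = π·(0.001651 m)²/4 = 2.141e-06 m².
Restated in SI base units: W = 2.343 N, H = 1.210e+09 Pa, K = 5.429e-06.
Archard relation: V = K·W·L/H = 5.429e-06 · 2.343 · 24.19 / 1.210e+09 = 2.543e-13 m³.
Depth of wear h = V/A = 2.543e-13 / 2.141e-06 = 1.188e-07 m.

value=1.188e-07 m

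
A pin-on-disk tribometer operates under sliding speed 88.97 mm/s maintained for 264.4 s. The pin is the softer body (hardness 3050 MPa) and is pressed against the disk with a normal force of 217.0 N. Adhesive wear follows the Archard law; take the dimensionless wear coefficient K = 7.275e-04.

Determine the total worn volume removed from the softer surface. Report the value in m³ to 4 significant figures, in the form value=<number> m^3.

The algebra runs at exact precision — intermediates appear rounded, and a single final rounding: 4 significant digits.
Convert: Sliding speed v = 88.97 mm/s = 0.08897 m/s. Distance L = v·t = 0.08897 m/s × 264.4 s = 23.52 m.
Convert: Hardness H = 3050 MPa = 3.050e+09 Pa.
As SI base values: W = 217.0 N, H = 3.050e+09 Pa, K = 7.275e-04.
By Archard's law, V = K·W·L/H = 7.275e-04 · 217.0 · 23.52 / 3.050e+09 = 1.218e-09 m³.

value=1.218e-09 m^3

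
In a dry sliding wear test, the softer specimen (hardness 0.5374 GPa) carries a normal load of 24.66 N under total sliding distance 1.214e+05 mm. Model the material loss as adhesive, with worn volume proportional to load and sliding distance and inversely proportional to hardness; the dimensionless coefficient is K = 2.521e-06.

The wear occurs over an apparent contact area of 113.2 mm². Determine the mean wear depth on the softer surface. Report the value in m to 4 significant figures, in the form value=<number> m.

Intermediate values appear rounded; the algebra carries full float precision. Rounded just once, at four significant figures.
Distance covered L = 1.214e+05 mm = 121.4 m.
Hardness H = 0.5374 GPa = 5.374e+08 Pa.
Contact area A = 113.2 mm² = 1.132e-04 m².
SI base units throughout: W = 24.66 N, H = 5.374e+08 Pa, K = 2.521e-06.
Wear volume V = K·W·L/H = 2.521e-06 · 24.66 · 121.4 / 5.374e+08 = 1.404e-11 m³.
Average depth h = V/A = 1.404e-11 / 1.132e-04 = 1.241e-07 m.

value=1.241e-07 m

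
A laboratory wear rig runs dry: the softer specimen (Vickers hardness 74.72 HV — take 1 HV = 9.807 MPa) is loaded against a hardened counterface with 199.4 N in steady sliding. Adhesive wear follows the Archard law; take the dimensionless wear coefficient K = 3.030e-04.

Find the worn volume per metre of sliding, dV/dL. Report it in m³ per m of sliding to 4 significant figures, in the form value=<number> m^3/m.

value=8.245e-11 m^3/m

Shown intermediates are rounded, and the algebra keeps full precision; a single final rounding, at four significant figures.
Hardness H = 74.72 HV × 9.807 MPa/HV = 732.8 MPa = 7.328e+08 Pa.
In SI base units: W = 199.4 N, H = 7.328e+08 Pa, K = 3.030e-04.
Wear rate dV/dL = K·W/H — distance-free: 3.030e-04 · 199.4 / 7.328e+08 = 8.245e-11 m³/m.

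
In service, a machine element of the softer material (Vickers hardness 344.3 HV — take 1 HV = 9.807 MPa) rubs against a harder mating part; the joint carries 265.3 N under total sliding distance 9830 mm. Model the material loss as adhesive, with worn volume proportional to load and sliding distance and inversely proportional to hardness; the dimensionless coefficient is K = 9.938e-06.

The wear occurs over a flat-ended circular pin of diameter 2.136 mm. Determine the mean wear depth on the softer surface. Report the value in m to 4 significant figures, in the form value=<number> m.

Intermediates appear rounded, and all working math maintains exact precision. Rounded just once: four significant figures.
Convert: Total distance L = 9830 mm = 9.830 m.
Convert: Hardness H = 344.3 HV × 9.807 MPa/HV = 3377 MPa = 3.377e+09 Pa.
Convert: Pin diameter d = 2.136 mm = 0.002136 m. Contact area A = π·d²/4 = π·(0.002136 m)²/4 = 3.583e-06 m².
In SI base units, W = 265.3 N, H = 3.377e+09 Pa, K = 9.938e-06.
Wear volume V = K·W·L/H = 9.938e-06 · 265.3 · 9.830 / 3.377e+09 = 7.676e-12 m³.
Mean wear depth h = V/A = 7.676e-12 / 3.583e-06 = 2.142e-06 m.

value=2.142e-06 m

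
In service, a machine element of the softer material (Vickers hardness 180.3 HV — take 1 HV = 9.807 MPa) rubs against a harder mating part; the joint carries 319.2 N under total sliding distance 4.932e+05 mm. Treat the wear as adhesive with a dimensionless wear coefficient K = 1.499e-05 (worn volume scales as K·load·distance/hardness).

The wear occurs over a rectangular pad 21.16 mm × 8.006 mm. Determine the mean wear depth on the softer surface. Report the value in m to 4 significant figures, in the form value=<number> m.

value=7.878e-06 m

Intermediates are displayed rounded, and each operation runs at exact precision, and a lone final rounding to 4 significant figures.
Convert: Sliding distance L = 4.932e+05 mm = 493.2 m.
Convert: Hardness H = 180.3 HV × 9.807 MPa/HV = 1768 MPa = 1.768e+09 Pa.
Convert: Pad sides 21.16 mm × 8.006 mm = 0.02116 m × 0.008006 m. Contact area A = 0.02116 m × 0.008006 m = 1.694e-04 m².
In SI base units, W = 319.2 N, H = 1.768e+09 Pa, K = 1.499e-05.
Volume removed: V = K·W·L/H = 1.499e-05 · 319.2 · 493.2 / 1.768e+09 = 1.335e-09 m³.
Depth of wear h = V/A = 1.335e-09 / 1.694e-04 = 7.878e-06 m.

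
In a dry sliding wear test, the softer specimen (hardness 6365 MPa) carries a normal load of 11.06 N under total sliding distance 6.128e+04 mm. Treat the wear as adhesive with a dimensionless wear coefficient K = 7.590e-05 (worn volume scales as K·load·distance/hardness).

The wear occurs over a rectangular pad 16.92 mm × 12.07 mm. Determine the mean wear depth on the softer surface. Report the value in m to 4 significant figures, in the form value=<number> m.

value=3.957e-08 m

Every step runs at full precision, and intermediates are printed rounded — rounded once at the end: four significant figures.
Total distance L = 6.128e+04 mm = 61.28 m.
Hardness H = 6365 MPa = 6.365e+09 Pa.
Pad sides 16.92 mm × 12.07 mm = 0.01692 m × 0.01207 m. Contact area A = 0.01692 m × 0.01207 m = 2.042e-04 m².
Working in SI base units: W = 11.06 N, H = 6.365e+09 Pa, K = 7.590e-05.
Apply Archard: V = K·W·L/H = 7.590e-05 · 11.06 · 61.28 / 6.365e+09 = 8.082e-12 m³.
Depth h = V/A = 8.082e-12 / 2.042e-04 = 3.957e-08 m.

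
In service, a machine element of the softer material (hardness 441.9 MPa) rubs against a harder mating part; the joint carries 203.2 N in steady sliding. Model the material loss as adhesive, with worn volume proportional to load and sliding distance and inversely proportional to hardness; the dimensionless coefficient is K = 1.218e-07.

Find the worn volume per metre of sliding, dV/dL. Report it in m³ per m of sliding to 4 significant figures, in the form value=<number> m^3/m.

Displayed values are rounded, and all working math carries exact precision; one final rounding to four significant digits.
Hardness H = 441.9 MPa = 4.419e+08 Pa.
In SI base units: W = 203.2 N, H = 4.419e+08 Pa, K = 1.218e-07.
Volumetric rate dV/dL = K·W/H: 1.218e-07 · 203.2 / 4.419e+08 = 5.601e-14 m³/m.

value=5.601e-14 m^3/m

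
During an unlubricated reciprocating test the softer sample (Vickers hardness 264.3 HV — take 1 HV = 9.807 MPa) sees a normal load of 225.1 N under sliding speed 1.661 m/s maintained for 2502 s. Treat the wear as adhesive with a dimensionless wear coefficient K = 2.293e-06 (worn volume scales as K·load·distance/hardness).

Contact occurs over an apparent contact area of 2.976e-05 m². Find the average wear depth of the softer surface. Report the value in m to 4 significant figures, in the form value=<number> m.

value=2.781e-05 m

All arithmetic maintains full float precision — intermediate values are shown rounded, and rounded once at the end, at 4 significant digits.
Total distance L = v·t = 1.661 m/s × 2502 s = 4156 m.
Hardness H = 264.3 HV × 9.807 MPa/HV = 2592 MPa = 2.592e+09 Pa.
Expressed in SI base units: W = 225.1 N, H = 2.592e+09 Pa, K = 2.293e-06.
Archard volume V = K·W·L/H = 2.293e-06 · 225.1 · 4156 / 2.592e+09 = 8.276e-10 m³.
Average depth h = V/A = 8.276e-10 / 2.976e-05 = 2.781e-05 m.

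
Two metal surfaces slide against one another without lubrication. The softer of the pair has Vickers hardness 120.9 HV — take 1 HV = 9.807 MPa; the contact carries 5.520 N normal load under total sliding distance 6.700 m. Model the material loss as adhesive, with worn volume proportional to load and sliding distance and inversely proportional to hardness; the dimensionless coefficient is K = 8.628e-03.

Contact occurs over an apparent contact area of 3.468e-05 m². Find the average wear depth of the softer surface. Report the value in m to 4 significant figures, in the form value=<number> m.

value=7.760e-06 m

Shown intermediates are rounded; the algebra runs at full float precision, and rounded just once to four significant figures.
Hardness H = 120.9 HV × 9.807 MPa/HV = 1186 MPa = 1.186e+09 Pa.
Expressed in SI base units: W = 5.520 N, H = 1.186e+09 Pa, K = 8.628e-03.
Apply Archard: V = K·W·L/H = 8.628e-03 · 5.520 · 6.700 / 1.186e+09 = 2.691e-10 m³.
Mean depth h = V/A = 2.691e-10 / 3.468e-05 = 7.760e-06 m.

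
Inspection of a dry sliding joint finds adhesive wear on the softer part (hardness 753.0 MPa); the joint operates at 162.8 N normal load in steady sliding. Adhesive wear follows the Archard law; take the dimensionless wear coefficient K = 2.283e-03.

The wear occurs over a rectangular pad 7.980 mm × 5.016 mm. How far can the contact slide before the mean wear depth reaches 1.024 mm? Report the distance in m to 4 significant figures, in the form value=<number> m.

The algebra maintains full precision, and intermediates are printed rounded, and one last rounding: 4 significant figures.
Convert: Hardness H = 753.0 MPa = 7.530e+08 Pa.
Convert: Pad sides 7.980 mm × 5.016 mm = 0.007980 m × 0.005016 m. Contact area A = 0.007980 m × 0.005016 m = 4.003e-05 m².
Convert: Depth limit h_lim = 1.024 mm = 0.001024 m.
Expressed in SI base units: W = 162.8 N, H = 7.530e+08 Pa, K = 2.283e-03.
Wearable volume V_lim = h_lim·A = 0.001024 · 4.003e-05 = 4.099e-08 m³.
So the life L = V_lim·H/(K·W) = 4.099e-08 · 7.530e+08 / (2.283e-03 · 162.8) = 83.04 m.

value=83.04 m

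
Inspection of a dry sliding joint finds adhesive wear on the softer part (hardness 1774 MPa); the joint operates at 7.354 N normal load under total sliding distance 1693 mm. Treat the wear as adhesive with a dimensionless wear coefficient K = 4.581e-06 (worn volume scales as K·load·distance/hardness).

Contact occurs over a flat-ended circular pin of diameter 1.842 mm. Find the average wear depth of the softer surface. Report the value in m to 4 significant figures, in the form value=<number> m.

Intermediates are shown rounded, and each operation keeps exact precision, and rounded once at the end to four significant figures.
Convert: Total distance L = 1693 mm = 1.693 m.
Convert: Hardness H = 1774 MPa = 1.774e+09 Pa.
Convert: Pin diameter d = 1.842 mm = 0.001842 m. Contact area A = π·d²/4 = π·(0.001842 m)²/4 = 2.665e-06 m².
As SI base values: W = 7.354 N, H = 1.774e+09 Pa, K = 4.581e-06.
Worn volume V = K·W·L/H = 4.581e-06 · 7.354 · 1.693 / 1.774e+09 = 3.215e-14 m³.
Depth of wear h = V/A = 3.215e-14 / 2.665e-06 = 1.206e-08 m.

value=1.206e-08 m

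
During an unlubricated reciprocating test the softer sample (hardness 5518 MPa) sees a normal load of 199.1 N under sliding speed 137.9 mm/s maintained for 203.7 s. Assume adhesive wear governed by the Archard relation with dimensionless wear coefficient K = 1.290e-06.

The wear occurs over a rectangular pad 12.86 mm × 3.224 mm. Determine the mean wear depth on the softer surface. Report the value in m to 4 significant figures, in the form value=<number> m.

value=3.154e-08 m

The algebra maintains full precision, and the intermediates are printed rounded. Rounded once at the end: four significant digits.
Sliding speed v = 137.9 mm/s = 0.1379 m/s. The distance L = v·t = 0.1379 m/s × 203.7 s = 28.09 m.
Hardness H = 5518 MPa = 5.518e+09 Pa.
Pad sides 12.86 mm × 3.224 mm = 0.01286 m × 0.003224 m. Contact area A = 0.01286 m × 0.003224 m = 4.146e-05 m².
Working in SI base units: W = 199.1 N, H = 5.518e+09 Pa, K = 1.290e-06.
Volume removed: V = K·W·L/H = 1.290e-06 · 199.1 · 28.09 / 5.518e+09 = 1.307e-12 m³.
Depth h = V/A = 1.307e-12 / 4.146e-05 = 3.154e-08 m.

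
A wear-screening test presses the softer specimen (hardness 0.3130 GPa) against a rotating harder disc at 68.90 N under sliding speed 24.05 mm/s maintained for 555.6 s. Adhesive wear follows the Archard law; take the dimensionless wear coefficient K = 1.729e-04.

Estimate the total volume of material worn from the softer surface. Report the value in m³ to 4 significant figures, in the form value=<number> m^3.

value=5.086e-10 m^3

Each operation carries full precision, and intermediate values are displayed rounded. Rounded just once to four significant digits.
Convert: Sliding speed v = 24.05 mm/s = 0.02405 m/s. Distance covered L = v·t = 0.02405 m/s × 555.6 s = 13.36 m.
Convert: Hardness H = 0.3130 GPa = 3.130e+08 Pa.
SI base units throughout: W = 68.90 N, H = 3.130e+08 Pa, K = 1.729e-04.
Archard volume V = K·W·L/H = 1.729e-04 · 68.90 · 13.36 / 3.130e+08 = 5.086e-10 m³.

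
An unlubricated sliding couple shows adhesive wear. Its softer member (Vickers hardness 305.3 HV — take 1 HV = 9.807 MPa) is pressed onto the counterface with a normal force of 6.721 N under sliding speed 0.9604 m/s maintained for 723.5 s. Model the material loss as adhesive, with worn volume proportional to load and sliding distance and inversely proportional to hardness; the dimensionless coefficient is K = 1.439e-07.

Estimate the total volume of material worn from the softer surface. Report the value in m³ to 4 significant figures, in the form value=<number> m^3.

The intermediates are printed rounded — the computation carries exact precision, and one last rounding to four significant digits.
Convert: Total distance L = v·t = 0.9604 m/s × 723.5 s = 694.8 m.
Convert: Hardness H = 305.3 HV × 9.807 MPa/HV = 2994 MPa = 2.994e+09 Pa.
Collected in SI base units: W = 6.721 N, H = 2.994e+09 Pa, K = 1.439e-07.
Wear volume V = K·W·L/H = 1.439e-07 · 6.721 · 694.8 / 2.994e+09 = 2.245e-13 m³.

value=2.245e-13 m^3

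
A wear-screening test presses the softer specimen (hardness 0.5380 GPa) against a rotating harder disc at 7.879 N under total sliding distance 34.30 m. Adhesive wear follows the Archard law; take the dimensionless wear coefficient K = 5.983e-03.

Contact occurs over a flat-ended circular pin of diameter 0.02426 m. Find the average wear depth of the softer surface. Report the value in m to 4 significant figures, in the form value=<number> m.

All arithmetic maintains exact precision. Intermediates are displayed rounded. Rounded just once, at four significant digits.
Hardness H = 0.5380 GPa = 5.380e+08 Pa.
Contact area A = π·d²/4 = π·(0.02426 m)²/4 = 4.622e-04 m².
Expressed in SI base units: W = 7.879 N, H = 5.380e+08 Pa, K = 5.983e-03.
The Archard volume V = K·W·L/H = 5.983e-03 · 7.879 · 34.30 / 5.380e+08 = 3.005e-09 m³.
Depth h = V/A = 3.005e-09 / 4.622e-04 = 6.502e-06 m.

value=6.502e-06 m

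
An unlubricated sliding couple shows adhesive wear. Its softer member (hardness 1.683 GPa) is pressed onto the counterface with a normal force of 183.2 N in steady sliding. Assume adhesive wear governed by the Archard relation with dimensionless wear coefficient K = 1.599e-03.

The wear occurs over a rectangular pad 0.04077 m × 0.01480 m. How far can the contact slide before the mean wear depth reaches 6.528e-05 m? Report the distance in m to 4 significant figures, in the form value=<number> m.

value=226.3 m

Each operation carries exact precision. Intermediate values are shown rounded; a lone final rounding to 4 significant digits.
Hardness H = 1.683 GPa = 1.683e+09 Pa.
Contact area A = 0.04077 m × 0.01480 m = 6.034e-04 m².
Working in SI base units: W = 183.2 N, H = 1.683e+09 Pa, K = 1.599e-03.
Permissible volume V_lim = h_lim·A = 6.528e-05 · 6.034e-04 = 3.939e-08 m³.
Life L = V_lim·H/(K·W) = 3.939e-08 · 1.683e+09 / (1.599e-03 · 183.2) = 226.3 m.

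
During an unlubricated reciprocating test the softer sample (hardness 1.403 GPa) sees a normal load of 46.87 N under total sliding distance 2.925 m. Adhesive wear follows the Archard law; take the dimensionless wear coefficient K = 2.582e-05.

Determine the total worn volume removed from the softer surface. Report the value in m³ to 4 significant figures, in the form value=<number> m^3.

value=2.523e-12 m^3

All working math holds full float precision; the intermediates are displayed rounded; one last rounding to 4 significant figures.
Convert: Hardness H = 1.403 GPa = 1.403e+09 Pa.
Working in SI base units: W = 46.87 N, H = 1.403e+09 Pa, K = 2.582e-05.
By Archard's law, V = K·W·L/H = 2.582e-05 · 46.87 · 2.925 / 1.403e+09 = 2.523e-12 m³.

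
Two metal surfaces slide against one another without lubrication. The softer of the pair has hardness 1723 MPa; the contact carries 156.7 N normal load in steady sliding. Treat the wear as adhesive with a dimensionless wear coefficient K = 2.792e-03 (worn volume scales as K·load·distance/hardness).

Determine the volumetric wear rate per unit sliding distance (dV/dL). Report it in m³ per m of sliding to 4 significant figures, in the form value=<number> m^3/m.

All working math maintains exact precision, and intermediate values are printed rounded; rounded just once, at four significant digits.
Hardness H = 1723 MPa = 1.723e+09 Pa.
Restated in SI base units: W = 156.7 N, H = 1.723e+09 Pa, K = 2.792e-03.
Volumetric rate dV/dL = K·W/H: 2.792e-03 · 156.7 / 1.723e+09 = 2.539e-10 m³/m.

value=2.539e-10 m^3/m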